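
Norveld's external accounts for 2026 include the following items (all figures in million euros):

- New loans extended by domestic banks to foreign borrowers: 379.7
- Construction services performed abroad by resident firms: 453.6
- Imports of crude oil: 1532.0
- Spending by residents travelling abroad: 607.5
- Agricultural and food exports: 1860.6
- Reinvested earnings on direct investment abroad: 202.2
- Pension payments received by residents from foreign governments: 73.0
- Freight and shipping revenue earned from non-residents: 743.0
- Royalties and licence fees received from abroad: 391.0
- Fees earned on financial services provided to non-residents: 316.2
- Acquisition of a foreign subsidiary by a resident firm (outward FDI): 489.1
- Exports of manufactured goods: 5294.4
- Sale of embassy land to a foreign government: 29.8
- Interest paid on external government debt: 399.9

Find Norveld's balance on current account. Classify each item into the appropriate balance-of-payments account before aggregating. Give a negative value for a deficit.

6794.6

Goods: 1860.6 + 5294.4 - 1532.0 = 5623.0
Services: -607.5 + 453.6 + 316.2 + 743.0 + 391.0 = 1296.3
Primary income: -399.9 + 202.2 = -197.7
Secondary income: 73.0
Current account = 5623.0 + 1296.3 + (-197.7) + 73.0 = 6794.6
(Excluded from the current account — financial account: new loans extended by domestic banks to foreign borrowers 379.7, acquisition of a foreign subsidiary by a resident firm (outward FDI) 489.1; capital account: sale of embassy land to a foreign government 29.8.)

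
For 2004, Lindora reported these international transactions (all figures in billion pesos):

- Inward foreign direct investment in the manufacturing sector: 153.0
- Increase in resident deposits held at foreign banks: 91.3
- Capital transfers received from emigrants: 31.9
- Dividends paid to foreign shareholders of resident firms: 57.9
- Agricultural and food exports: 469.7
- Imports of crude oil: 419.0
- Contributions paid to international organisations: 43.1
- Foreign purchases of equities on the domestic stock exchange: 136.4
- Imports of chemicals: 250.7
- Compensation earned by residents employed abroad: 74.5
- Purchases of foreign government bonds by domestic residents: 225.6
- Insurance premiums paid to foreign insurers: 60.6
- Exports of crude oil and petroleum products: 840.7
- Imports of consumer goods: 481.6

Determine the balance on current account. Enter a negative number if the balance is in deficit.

72.0

Goods: -419.0 + 840.7 - 250.7 - 481.6 + 469.7 = 159.1
Services: -60.6
Primary income: 74.5 - 57.9 = 16.6
Secondary income: -43.1
Current account = 159.1 + (-60.6) + 16.6 + (-43.1) = 72.0
(Excluded from the current account — financial account: inward foreign direct investment in the manufacturing sector 153.0, increase in resident deposits held at foreign banks 91.3, foreign purchases of equities on the domestic stock exchange 136.4, purchases of foreign government bonds by domestic residents 225.6; capital account: capital transfers received from emigrants 31.9.)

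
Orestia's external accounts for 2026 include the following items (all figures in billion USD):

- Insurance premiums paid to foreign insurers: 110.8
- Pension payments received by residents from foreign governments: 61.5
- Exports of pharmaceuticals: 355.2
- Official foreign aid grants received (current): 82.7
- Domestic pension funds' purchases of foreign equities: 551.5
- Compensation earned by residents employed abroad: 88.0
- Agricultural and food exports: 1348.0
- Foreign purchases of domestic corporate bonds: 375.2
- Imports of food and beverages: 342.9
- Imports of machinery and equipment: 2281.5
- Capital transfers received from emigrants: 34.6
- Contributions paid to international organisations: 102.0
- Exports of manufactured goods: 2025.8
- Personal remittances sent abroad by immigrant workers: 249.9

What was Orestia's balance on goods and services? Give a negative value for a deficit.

993.8

Goods: 355.2 - 342.9 + 1348.0 + 2025.8 - 2281.5 = 1104.6
Services: -110.8
Trade balance = 1104.6 + (-110.8) = 993.8
(Excluded from the trade balance — secondary income: pension payments received by residents from foreign governments 61.5, official foreign aid grants received (current) 82.7, contributions paid to international organisations 102.0, personal remittances sent abroad by immigrant workers 249.9; financial account: domestic pension funds' purchases of foreign equities 551.5, foreign purchases of domestic corporate bonds 375.2; primary income: compensation earned by residents employed abroad 88.0; capital account: capital transfers received from emigrants 34.6.)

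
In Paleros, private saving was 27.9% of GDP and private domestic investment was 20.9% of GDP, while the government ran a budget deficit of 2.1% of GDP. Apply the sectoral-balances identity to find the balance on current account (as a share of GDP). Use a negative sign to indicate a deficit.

4.9

By the sectoral-balances identity, CA = (S_private - I) + (T - G).
Private balance = 27.9 - 20.9 = 7.0
Government balance (T - G) = -2.1
CA = 7.0 + (-2.1) = 4.9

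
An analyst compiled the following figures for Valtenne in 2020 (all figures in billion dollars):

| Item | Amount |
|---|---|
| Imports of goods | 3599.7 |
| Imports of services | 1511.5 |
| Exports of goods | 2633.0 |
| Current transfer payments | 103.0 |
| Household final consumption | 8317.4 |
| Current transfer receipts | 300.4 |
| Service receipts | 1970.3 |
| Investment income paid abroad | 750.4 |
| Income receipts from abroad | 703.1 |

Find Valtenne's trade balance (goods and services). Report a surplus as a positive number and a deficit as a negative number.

Goods balance = 2633.0 - 3599.7 = -966.7
Services balance = 1970.3 - 1511.5 = 458.8
Trade balance (goods + services) = -966.7 + 458.8 = -507.9

-507.9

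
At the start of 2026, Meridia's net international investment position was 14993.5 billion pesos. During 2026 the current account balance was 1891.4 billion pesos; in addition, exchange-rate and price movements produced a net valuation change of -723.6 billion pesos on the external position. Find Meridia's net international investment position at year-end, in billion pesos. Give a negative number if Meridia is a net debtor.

16161.3

Change in NIIP = current account + net valuation change = 1891.4 + (-723.6) = 1167.8
End-of-year NIIP = 14993.5 + 1167.8 = 16161.3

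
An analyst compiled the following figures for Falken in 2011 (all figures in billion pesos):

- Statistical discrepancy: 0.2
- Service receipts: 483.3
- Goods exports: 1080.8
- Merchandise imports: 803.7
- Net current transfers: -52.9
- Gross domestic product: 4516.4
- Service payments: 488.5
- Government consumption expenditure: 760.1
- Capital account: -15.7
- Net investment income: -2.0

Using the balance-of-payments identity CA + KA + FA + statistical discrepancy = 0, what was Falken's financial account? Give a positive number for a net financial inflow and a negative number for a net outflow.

-201.5

Goods balance = 1080.8 - 803.7 = 277.1
Services balance = 483.3 - 488.5 = -5.2
Trade balance (goods + services) = 277.1 + (-5.2) = 271.9
Net primary income = -2.0
Net secondary income = -52.9
Current account = 271.9 + (-2.0) + (-52.9) = 217.0
Financial account = -(217.0 + (-15.7) + 0.2) = -201.5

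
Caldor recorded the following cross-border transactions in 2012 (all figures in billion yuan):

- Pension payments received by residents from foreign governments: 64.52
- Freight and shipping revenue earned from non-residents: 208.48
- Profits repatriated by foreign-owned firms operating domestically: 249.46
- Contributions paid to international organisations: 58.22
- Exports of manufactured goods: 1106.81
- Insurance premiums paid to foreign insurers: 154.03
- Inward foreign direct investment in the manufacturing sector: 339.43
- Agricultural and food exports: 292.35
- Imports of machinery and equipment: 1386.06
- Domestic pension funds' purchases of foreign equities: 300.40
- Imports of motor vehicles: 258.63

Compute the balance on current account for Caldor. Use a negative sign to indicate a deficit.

Goods: -258.63 - 1386.06 + 1106.81 + 292.35 = -245.53
Services: 208.48 - 154.03 = 54.45
Primary income: -249.46
Secondary income: -58.22 + 64.52 = 6.30
Current account = (-245.53) + 54.45 + (-249.46) + 6.30 = -434.24
(Excluded from the current account — financial account: inward foreign direct investment in the manufacturing sector 339.43, domestic pension funds' purchases of foreign equities 300.40.)

-434.24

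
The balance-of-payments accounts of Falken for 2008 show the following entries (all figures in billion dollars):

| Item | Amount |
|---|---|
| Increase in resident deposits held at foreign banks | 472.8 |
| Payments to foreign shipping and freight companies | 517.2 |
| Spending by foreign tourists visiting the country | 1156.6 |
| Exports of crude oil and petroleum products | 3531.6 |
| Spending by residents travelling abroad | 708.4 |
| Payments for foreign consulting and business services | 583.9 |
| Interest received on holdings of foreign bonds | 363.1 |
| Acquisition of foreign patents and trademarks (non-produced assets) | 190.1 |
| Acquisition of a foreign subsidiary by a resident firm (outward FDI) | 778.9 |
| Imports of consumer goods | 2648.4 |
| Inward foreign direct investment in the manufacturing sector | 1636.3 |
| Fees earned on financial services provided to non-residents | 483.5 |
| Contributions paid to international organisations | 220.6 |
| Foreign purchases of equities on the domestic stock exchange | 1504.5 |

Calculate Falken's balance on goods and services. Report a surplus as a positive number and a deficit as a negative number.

713.8

Goods: -2648.4 + 3531.6 = 883.2
Services: 483.5 - 583.9 - 708.4 - 517.2 + 1156.6 = -169.4
Trade balance = 883.2 + (-169.4) = 713.8
(Excluded from the trade balance — financial account: increase in resident deposits held at foreign banks 472.8, acquisition of a foreign subsidiary by a resident firm (outward FDI) 778.9, inward foreign direct investment in the manufacturing sector 1636.3, foreign purchases of equities on the domestic stock exchange 1504.5; primary income: interest received on holdings of foreign bonds 363.1; capital account: acquisition of foreign patents and trademarks (non-produced assets) 190.1; secondary income: contributions paid to international organisations 220.6.)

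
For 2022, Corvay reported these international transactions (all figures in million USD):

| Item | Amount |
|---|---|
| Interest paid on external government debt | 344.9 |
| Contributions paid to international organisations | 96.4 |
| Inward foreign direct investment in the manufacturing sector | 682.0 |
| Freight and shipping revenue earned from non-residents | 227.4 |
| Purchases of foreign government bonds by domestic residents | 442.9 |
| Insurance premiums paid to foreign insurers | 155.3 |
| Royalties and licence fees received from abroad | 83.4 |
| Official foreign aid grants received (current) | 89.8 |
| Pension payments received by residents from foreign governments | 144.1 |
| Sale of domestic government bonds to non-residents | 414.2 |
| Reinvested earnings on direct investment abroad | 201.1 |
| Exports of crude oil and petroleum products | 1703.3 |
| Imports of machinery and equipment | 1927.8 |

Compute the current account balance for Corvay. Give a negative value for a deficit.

Goods: -1927.8 + 1703.3 = -224.5
Services: -155.3 + 83.4 + 227.4 = 155.5
Primary income: 201.1 - 344.9 = -143.8
Secondary income: 144.1 + 89.8 - 96.4 = 137.5
Current account = (-224.5) + 155.5 + (-143.8) + 137.5 = -75.3
(Excluded from the current account — financial account: inward foreign direct investment in the manufacturing sector 682.0, purchases of foreign government bonds by domestic residents 442.9, sale of domestic government bonds to non-residents 414.2.)

-75.3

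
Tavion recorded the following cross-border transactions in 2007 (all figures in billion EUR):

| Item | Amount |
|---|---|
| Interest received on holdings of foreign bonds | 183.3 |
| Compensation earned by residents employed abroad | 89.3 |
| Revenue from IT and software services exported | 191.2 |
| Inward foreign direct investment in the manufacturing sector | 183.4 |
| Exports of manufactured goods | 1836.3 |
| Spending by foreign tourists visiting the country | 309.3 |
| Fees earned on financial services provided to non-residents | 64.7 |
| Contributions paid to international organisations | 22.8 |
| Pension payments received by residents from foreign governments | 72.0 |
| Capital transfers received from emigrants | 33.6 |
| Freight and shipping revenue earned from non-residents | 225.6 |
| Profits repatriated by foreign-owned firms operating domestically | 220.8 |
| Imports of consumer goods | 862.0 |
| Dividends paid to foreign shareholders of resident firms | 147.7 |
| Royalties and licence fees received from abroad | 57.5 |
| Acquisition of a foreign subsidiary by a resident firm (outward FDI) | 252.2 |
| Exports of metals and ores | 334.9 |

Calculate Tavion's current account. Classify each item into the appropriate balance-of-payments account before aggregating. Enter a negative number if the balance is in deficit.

2110.8

Goods: 334.9 + 1836.3 - 862.0 = 1309.2
Services: 225.6 + 309.3 + 64.7 + 191.2 + 57.5 = 848.3
Primary income: 183.3 + 89.3 - 147.7 - 220.8 = -95.9
Secondary income: 72.0 - 22.8 = 49.2
Current account = 1309.2 + 848.3 + (-95.9) + 49.2 = 2110.8
(Excluded from the current account — financial account: inward foreign direct investment in the manufacturing sector 183.4, acquisition of a foreign subsidiary by a resident firm (outward FDI) 252.2; capital account: capital transfers received from emigrants 33.6.)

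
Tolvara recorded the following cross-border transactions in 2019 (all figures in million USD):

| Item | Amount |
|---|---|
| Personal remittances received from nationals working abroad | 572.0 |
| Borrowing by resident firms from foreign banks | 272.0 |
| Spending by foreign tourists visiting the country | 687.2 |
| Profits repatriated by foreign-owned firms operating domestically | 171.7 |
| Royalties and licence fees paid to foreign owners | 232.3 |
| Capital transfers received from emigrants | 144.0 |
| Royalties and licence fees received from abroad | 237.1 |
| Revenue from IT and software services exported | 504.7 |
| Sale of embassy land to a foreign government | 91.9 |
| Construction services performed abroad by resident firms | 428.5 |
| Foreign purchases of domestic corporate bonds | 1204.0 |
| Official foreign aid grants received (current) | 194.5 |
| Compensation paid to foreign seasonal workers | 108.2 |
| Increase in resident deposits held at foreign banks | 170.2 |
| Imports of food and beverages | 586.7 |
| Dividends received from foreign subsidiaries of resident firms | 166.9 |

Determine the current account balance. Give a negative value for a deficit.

1692.0

Goods: -586.7
Services: 428.5 + 687.2 + 237.1 - 232.3 + 504.7 = 1625.2
Primary income: 166.9 - 108.2 - 171.7 = -113.0
Secondary income: 194.5 + 572.0 = 766.5
Current account = (-586.7) + 1625.2 + (-113.0) + 766.5 = 1692.0
(Excluded from the current account — financial account: borrowing by resident firms from foreign banks 272.0, foreign purchases of domestic corporate bonds 1204.0, increase in resident deposits held at foreign banks 170.2; capital account: capital transfers received from emigrants 144.0, sale of embassy land to a foreign government 91.9.)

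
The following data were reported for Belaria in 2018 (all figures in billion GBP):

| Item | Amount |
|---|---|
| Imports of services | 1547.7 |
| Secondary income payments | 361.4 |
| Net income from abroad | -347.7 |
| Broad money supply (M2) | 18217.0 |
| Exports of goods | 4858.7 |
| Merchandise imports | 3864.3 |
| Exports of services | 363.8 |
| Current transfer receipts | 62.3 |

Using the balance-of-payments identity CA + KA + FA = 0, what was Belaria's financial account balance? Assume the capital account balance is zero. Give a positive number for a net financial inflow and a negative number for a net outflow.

Goods balance = 4858.7 - 3864.3 = 994.4
Services balance = 363.8 - 1547.7 = -1183.9
Trade balance (goods + services) = 994.4 + (-1183.9) = -189.5
Net primary income = -347.7
Net secondary income = 62.3 - 361.4 = -299.1
Current account = -189.5 + (-347.7) + (-299.1) = -836.3
Financial account = -(-836.3) = 836.3

836.3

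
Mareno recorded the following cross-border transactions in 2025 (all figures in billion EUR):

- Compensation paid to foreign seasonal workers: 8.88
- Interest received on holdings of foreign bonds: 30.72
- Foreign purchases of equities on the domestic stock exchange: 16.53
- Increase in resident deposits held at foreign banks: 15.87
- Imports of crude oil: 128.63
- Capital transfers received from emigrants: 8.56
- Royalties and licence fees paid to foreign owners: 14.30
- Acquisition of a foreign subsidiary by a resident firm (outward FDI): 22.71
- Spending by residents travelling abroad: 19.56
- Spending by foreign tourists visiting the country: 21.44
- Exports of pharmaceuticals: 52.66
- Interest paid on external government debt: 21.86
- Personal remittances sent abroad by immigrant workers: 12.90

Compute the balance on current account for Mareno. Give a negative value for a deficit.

-101.31

Goods: 52.66 - 128.63 = -75.97
Services: 21.44 - 14.30 - 19.56 = -12.42
Primary income: 30.72 - 8.88 - 21.86 = -0.02
Secondary income: -12.90
Current account = (-75.97) + (-12.42) + (-0.02) + (-12.90) = -101.31
(Excluded from the current account — financial account: foreign purchases of equities on the domestic stock exchange 16.53, increase in resident deposits held at foreign banks 15.87, acquisition of a foreign subsidiary by a resident firm (outward FDI) 22.71; capital account: capital transfers received from emigrants 8.56.)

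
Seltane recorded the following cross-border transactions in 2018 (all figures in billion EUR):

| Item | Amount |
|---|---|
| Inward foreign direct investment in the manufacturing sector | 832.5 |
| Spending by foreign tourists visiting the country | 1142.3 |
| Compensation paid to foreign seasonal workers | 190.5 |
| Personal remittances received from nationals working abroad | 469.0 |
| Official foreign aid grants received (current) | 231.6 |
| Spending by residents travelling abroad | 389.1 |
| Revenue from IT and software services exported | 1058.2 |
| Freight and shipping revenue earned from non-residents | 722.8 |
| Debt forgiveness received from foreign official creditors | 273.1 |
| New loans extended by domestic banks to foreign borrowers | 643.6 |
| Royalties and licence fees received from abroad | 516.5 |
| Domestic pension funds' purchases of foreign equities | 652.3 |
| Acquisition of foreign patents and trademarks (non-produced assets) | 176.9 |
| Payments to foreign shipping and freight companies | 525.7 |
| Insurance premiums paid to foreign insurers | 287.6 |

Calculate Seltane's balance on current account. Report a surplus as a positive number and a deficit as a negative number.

Services: -525.7 - 389.1 + 1058.2 + 1142.3 - 287.6 + 516.5 + 722.8 = 2237.4
Primary income: -190.5
Secondary income: 231.6 + 469.0 = 700.6
Current account = 2237.4 + (-190.5) + 700.6 = 2747.5
(Excluded from the current account — financial account: inward foreign direct investment in the manufacturing sector 832.5, new loans extended by domestic banks to foreign borrowers 643.6, domestic pension funds' purchases of foreign equities 652.3; capital account: debt forgiveness received from foreign official creditors 273.1, acquisition of foreign patents and trademarks (non-produced assets) 176.9.)

2747.5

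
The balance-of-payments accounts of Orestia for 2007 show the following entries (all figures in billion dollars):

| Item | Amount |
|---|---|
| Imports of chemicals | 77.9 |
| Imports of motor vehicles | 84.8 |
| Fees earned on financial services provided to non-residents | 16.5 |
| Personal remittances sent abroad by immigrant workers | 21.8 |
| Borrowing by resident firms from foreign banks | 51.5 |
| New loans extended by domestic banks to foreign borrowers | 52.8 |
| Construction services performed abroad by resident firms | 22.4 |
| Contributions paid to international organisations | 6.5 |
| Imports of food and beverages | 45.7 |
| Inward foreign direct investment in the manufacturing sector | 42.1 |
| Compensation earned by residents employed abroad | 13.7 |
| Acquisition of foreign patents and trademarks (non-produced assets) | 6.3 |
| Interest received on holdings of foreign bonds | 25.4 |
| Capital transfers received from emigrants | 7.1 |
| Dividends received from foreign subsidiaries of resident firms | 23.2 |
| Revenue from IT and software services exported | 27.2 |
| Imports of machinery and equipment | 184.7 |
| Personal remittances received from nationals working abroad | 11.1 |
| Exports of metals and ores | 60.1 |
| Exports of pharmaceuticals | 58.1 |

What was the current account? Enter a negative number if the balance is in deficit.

Goods: 60.1 - 184.7 - 45.7 - 84.8 - 77.9 + 58.1 = -274.9
Services: 27.2 + 16.5 + 22.4 = 66.1
Primary income: 23.2 + 25.4 + 13.7 = 62.3
Secondary income: -6.5 - 21.8 + 11.1 = -17.2
Current account = (-274.9) + 66.1 + 62.3 + (-17.2) = -163.7
(Excluded from the current account — financial account: borrowing by resident firms from foreign banks 51.5, new loans extended by domestic banks to foreign borrowers 52.8, inward foreign direct investment in the manufacturing sector 42.1; capital account: acquisition of foreign patents and trademarks (non-produced assets) 6.3, capital transfers received from emigrants 7.1.)

-163.7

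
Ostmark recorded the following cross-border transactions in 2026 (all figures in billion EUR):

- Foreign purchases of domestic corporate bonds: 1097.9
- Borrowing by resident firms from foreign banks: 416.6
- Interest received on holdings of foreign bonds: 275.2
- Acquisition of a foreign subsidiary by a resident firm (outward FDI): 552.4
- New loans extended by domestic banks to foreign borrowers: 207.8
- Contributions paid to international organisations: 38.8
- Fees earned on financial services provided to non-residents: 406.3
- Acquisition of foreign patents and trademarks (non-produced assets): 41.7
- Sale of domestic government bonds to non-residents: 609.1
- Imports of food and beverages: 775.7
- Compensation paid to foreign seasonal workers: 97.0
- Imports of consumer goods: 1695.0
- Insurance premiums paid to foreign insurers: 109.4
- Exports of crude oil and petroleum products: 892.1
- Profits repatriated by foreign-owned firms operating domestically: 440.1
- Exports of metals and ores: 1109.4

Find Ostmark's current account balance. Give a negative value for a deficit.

-473.0

Goods: -1695.0 + 1109.4 + 892.1 - 775.7 = -469.2
Services: -109.4 + 406.3 = 296.9
Primary income: -97.0 + 275.2 - 440.1 = -261.9
Secondary income: -38.8
Current account = (-469.2) + 296.9 + (-261.9) + (-38.8) = -473.0
(Excluded from the current account — financial account: foreign purchases of domestic corporate bonds 1097.9, borrowing by resident firms from foreign banks 416.6, acquisition of a foreign subsidiary by a resident firm (outward FDI) 552.4, new loans extended by domestic banks to foreign borrowers 207.8, sale of domestic government bonds to non-residents 609.1; capital account: acquisition of foreign patents and trademarks (non-produced assets) 41.7.)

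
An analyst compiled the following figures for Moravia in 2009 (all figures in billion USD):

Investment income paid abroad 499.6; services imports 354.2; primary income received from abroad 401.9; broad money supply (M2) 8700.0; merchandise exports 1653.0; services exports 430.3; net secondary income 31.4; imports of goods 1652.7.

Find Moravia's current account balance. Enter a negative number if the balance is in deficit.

Goods balance = 1653.0 - 1652.7 = 0.3
Services balance = 430.3 - 354.2 = 76.1
Trade balance (goods + services) = 0.3 + 76.1 = 76.4
Net primary income = 401.9 - 499.6 = -97.7
Net secondary income = 31.4
Current account = 76.4 + (-97.7) + 31.4 = 10.1

10.1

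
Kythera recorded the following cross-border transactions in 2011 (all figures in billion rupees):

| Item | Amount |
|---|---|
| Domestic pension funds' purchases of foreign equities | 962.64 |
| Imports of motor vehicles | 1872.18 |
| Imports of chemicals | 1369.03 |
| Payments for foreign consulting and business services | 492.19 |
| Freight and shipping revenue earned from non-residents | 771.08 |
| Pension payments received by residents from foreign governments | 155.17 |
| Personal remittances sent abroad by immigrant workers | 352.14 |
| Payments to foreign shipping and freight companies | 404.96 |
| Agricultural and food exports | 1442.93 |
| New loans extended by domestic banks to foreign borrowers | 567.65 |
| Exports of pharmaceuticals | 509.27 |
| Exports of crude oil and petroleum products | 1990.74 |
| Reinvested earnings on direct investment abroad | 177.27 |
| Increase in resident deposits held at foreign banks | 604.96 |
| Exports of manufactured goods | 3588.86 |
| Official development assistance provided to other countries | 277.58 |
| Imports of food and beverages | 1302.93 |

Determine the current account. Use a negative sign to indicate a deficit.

2564.31

Goods: -1872.18 - 1302.93 + 3588.86 + 509.27 + 1990.74 + 1442.93 - 1369.03 = 2987.66
Services: -492.19 - 404.96 + 771.08 = -126.07
Primary income: 177.27
Secondary income: 155.17 - 352.14 - 277.58 = -474.55
Current account = 2987.66 + (-126.07) + 177.27 + (-474.55) = 2564.31
(Excluded from the current account — financial account: domestic pension funds' purchases of foreign equities 962.64, new loans extended by domestic banks to foreign borrowers 567.65, increase in resident deposits held at foreign banks 604.96.)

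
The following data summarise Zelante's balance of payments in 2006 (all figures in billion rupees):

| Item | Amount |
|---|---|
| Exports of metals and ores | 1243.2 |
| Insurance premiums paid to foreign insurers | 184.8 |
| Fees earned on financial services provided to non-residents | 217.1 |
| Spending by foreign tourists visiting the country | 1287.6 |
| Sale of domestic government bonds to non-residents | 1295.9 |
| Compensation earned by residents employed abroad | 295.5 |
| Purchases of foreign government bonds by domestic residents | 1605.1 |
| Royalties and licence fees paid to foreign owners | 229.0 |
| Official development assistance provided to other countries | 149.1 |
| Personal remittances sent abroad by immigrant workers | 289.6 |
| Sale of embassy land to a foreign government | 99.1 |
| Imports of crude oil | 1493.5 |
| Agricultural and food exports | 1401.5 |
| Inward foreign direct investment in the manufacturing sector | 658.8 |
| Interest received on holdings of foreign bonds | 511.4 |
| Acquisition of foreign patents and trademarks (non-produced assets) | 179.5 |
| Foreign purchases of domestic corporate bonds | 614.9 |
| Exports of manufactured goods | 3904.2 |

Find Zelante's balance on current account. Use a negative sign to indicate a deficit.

Goods: -1493.5 + 3904.2 + 1401.5 + 1243.2 = 5055.4
Services: -184.8 + 1287.6 - 229.0 + 217.1 = 1090.9
Primary income: 511.4 + 295.5 = 806.9
Secondary income: -149.1 - 289.6 = -438.7
Current account = 5055.4 + 1090.9 + 806.9 + (-438.7) = 6514.5
(Excluded from the current account — financial account: sale of domestic government bonds to non-residents 1295.9, purchases of foreign government bonds by domestic residents 1605.1, inward foreign direct investment in the manufacturing sector 658.8, foreign purchases of domestic corporate bonds 614.9; capital account: sale of embassy land to a foreign government 99.1, acquisition of foreign patents and trademarks (non-produced assets) 179.5.)

6514.5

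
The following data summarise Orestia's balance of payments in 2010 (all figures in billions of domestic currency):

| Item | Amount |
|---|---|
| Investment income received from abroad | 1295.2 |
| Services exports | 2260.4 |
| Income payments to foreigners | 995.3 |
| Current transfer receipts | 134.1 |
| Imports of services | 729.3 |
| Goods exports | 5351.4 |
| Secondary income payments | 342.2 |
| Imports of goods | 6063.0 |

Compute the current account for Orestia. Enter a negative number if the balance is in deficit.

Goods balance = 5351.4 - 6063.0 = -711.6
Services balance = 2260.4 - 729.3 = 1531.1
Trade balance (goods + services) = -711.6 + 1531.1 = 819.5
Net primary income = 1295.2 - 995.3 = 299.9
Net secondary income = 134.1 - 342.2 = -208.1
Current account = 819.5 + 299.9 + (-208.1) = 911.3

911.3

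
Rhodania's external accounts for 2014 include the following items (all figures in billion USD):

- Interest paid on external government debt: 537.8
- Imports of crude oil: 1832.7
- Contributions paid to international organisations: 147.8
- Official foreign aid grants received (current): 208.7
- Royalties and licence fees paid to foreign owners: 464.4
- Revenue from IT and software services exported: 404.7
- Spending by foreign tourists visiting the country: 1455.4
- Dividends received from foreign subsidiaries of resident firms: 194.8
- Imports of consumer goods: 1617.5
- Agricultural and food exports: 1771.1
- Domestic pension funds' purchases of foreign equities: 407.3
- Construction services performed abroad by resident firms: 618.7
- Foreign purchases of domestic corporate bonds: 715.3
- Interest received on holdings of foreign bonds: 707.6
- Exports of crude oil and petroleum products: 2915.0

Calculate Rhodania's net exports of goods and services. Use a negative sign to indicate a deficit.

3250.3

Goods: 1771.1 + 2915.0 - 1832.7 - 1617.5 = 1235.9
Services: -464.4 + 618.7 + 1455.4 + 404.7 = 2014.4
Trade balance = 1235.9 + 2014.4 = 3250.3
(Excluded from the trade balance — primary income: interest paid on external government debt 537.8, dividends received from foreign subsidiaries of resident firms 194.8, interest received on holdings of foreign bonds 707.6; secondary income: contributions paid to international organisations 147.8, official foreign aid grants received (current) 208.7; financial account: domestic pension funds' purchases of foreign equities 407.3, foreign purchases of domestic corporate bonds 715.3.)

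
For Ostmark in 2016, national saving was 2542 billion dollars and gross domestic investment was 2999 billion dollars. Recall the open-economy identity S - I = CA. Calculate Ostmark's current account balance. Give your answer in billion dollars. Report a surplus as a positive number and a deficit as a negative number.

CA = S - I = 2542 - 2999 = -457

-457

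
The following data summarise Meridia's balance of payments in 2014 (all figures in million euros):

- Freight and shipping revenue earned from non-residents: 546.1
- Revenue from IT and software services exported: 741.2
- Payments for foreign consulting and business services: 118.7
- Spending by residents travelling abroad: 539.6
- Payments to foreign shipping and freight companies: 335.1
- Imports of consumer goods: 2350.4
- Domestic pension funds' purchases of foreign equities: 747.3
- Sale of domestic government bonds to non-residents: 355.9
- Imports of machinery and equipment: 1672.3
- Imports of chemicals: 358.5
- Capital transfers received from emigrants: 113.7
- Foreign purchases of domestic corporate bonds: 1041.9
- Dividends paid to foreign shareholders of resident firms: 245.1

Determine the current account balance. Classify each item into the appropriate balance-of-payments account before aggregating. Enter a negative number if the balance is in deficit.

-4332.4

Goods: -358.5 - 2350.4 - 1672.3 = -4381.2
Services: 546.1 - 118.7 - 539.6 + 741.2 - 335.1 = 293.9
Primary income: -245.1
Current account = (-4381.2) + 293.9 + (-245.1) = -4332.4
(Excluded from the current account — financial account: domestic pension funds' purchases of foreign equities 747.3, sale of domestic government bonds to non-residents 355.9, foreign purchases of domestic corporate bonds 1041.9; capital account: capital transfers received from emigrants 113.7.)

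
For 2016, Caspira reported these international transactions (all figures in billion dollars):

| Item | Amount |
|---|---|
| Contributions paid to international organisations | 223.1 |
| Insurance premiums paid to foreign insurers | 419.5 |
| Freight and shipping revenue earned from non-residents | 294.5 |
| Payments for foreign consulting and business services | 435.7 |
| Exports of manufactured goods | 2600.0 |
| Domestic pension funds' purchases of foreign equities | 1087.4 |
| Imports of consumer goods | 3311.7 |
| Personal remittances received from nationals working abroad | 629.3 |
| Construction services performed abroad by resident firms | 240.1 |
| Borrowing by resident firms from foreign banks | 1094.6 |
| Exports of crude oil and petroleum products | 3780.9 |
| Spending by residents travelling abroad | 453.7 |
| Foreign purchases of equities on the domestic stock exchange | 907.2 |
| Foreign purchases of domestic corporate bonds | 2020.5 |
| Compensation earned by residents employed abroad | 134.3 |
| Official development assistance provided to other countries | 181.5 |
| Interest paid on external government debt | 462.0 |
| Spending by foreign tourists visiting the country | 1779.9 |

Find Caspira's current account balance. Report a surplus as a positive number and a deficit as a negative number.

3971.8

Goods: 2600.0 + 3780.9 - 3311.7 = 3069.2
Services: 294.5 - 453.7 - 419.5 + 1779.9 - 435.7 + 240.1 = 1005.6
Primary income: 134.3 - 462.0 = -327.7
Secondary income: 629.3 - 223.1 - 181.5 = 224.7
Current account = 3069.2 + 1005.6 + (-327.7) + 224.7 = 3971.8
(Excluded from the current account — financial account: domestic pension funds' purchases of foreign equities 1087.4, borrowing by resident firms from foreign banks 1094.6, foreign purchases of equities on the domestic stock exchange 907.2, foreign purchases of domestic corporate bonds 2020.5.)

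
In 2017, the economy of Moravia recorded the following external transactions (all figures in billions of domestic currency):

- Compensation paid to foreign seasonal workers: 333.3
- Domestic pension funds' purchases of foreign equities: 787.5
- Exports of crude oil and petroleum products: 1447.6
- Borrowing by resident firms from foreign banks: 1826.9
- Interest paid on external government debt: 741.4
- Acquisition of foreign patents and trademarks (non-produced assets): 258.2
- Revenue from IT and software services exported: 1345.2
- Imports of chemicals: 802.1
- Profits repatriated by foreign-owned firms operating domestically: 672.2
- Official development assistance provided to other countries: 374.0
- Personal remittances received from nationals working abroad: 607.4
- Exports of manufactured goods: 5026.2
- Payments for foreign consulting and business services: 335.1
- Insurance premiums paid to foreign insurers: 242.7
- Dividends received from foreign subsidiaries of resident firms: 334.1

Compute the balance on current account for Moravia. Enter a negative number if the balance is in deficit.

Goods: 5026.2 + 1447.6 - 802.1 = 5671.7
Services: -335.1 + 1345.2 - 242.7 = 767.4
Primary income: -333.3 - 672.2 + 334.1 - 741.4 = -1412.8
Secondary income: 607.4 - 374.0 = 233.4
Current account = 5671.7 + 767.4 + (-1412.8) + 233.4 = 5259.7
(Excluded from the current account — financial account: domestic pension funds' purchases of foreign equities 787.5, borrowing by resident firms from foreign banks 1826.9; capital account: acquisition of foreign patents and trademarks (non-produced assets) 258.2.)

5259.7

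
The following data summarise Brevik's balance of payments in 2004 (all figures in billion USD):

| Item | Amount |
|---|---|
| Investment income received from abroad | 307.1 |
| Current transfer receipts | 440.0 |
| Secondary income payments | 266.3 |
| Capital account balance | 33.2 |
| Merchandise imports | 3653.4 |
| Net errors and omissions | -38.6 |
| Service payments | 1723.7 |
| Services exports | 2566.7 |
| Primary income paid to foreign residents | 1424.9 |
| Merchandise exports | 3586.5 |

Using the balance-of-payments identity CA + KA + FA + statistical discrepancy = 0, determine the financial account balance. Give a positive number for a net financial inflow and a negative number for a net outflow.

Goods balance = 3586.5 - 3653.4 = -66.9
Services balance = 2566.7 - 1723.7 = 843.0
Trade balance (goods + services) = -66.9 + 843.0 = 776.1
Net primary income = 307.1 - 1424.9 = -1117.8
Net secondary income = 440.0 - 266.3 = 173.7
Current account = 776.1 + (-1117.8) + 173.7 = -168.0
Financial account = -(-168.0 + 33.2 + (-38.6)) = 173.4

173.4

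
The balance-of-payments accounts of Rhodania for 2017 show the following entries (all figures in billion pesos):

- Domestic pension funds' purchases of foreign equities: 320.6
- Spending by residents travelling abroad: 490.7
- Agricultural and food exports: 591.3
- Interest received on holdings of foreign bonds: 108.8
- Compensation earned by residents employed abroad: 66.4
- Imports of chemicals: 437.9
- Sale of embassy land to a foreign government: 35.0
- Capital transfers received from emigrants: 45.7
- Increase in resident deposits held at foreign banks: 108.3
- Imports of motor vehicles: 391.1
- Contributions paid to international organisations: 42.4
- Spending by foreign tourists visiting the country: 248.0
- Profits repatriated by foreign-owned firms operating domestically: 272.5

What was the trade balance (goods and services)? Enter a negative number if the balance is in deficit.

Goods: -437.9 + 591.3 - 391.1 = -237.7
Services: -490.7 + 248.0 = -242.7
Trade balance = -237.7 + (-242.7) = -480.4
(Excluded from the trade balance — financial account: domestic pension funds' purchases of foreign equities 320.6, increase in resident deposits held at foreign banks 108.3; primary income: interest received on holdings of foreign bonds 108.8, compensation earned by residents employed abroad 66.4, profits repatriated by foreign-owned firms operating domestically 272.5; capital account: sale of embassy land to a foreign government 35.0, capital transfers received from emigrants 45.7; secondary income: contributions paid to international organisations 42.4.)

-480.4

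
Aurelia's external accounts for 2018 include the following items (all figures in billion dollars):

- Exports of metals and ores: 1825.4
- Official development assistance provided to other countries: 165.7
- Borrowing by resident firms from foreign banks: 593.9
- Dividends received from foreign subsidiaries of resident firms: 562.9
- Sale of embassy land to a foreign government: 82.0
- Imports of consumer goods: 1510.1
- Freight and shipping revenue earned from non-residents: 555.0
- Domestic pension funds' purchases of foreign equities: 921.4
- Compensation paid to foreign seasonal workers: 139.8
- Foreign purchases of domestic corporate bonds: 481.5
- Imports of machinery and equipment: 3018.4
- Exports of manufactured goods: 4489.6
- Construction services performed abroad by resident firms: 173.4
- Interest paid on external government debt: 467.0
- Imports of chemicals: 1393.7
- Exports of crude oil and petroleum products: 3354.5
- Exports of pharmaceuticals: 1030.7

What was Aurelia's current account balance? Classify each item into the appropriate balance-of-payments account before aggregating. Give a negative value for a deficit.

5296.8

Goods: 3354.5 + 1825.4 - 1510.1 + 1030.7 + 4489.6 - 3018.4 - 1393.7 = 4778.0
Services: 173.4 + 555.0 = 728.4
Primary income: 562.9 - 139.8 - 467.0 = -43.9
Secondary income: -165.7
Current account = 4778.0 + 728.4 + (-43.9) + (-165.7) = 5296.8
(Excluded from the current account — financial account: borrowing by resident firms from foreign banks 593.9, domestic pension funds' purchases of foreign equities 921.4, foreign purchases of domestic corporate bonds 481.5; capital account: sale of embassy land to a foreign government 82.0.)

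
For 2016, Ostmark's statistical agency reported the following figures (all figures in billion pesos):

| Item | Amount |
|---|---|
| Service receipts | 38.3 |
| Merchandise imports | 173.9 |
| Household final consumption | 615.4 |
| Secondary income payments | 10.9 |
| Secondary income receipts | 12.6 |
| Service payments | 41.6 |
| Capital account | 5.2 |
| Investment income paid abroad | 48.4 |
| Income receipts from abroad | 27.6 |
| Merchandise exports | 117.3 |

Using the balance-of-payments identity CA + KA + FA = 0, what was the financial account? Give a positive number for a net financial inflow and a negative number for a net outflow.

73.8

Goods balance = 117.3 - 173.9 = -56.6
Services balance = 38.3 - 41.6 = -3.3
Trade balance (goods + services) = -56.6 + (-3.3) = -59.9
Net primary income = 27.6 - 48.4 = -20.8
Net secondary income = 12.6 - 10.9 = 1.7
Current account = -59.9 + (-20.8) + 1.7 = -79.0
Financial account = -(-79.0 + 5.2) = 73.8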